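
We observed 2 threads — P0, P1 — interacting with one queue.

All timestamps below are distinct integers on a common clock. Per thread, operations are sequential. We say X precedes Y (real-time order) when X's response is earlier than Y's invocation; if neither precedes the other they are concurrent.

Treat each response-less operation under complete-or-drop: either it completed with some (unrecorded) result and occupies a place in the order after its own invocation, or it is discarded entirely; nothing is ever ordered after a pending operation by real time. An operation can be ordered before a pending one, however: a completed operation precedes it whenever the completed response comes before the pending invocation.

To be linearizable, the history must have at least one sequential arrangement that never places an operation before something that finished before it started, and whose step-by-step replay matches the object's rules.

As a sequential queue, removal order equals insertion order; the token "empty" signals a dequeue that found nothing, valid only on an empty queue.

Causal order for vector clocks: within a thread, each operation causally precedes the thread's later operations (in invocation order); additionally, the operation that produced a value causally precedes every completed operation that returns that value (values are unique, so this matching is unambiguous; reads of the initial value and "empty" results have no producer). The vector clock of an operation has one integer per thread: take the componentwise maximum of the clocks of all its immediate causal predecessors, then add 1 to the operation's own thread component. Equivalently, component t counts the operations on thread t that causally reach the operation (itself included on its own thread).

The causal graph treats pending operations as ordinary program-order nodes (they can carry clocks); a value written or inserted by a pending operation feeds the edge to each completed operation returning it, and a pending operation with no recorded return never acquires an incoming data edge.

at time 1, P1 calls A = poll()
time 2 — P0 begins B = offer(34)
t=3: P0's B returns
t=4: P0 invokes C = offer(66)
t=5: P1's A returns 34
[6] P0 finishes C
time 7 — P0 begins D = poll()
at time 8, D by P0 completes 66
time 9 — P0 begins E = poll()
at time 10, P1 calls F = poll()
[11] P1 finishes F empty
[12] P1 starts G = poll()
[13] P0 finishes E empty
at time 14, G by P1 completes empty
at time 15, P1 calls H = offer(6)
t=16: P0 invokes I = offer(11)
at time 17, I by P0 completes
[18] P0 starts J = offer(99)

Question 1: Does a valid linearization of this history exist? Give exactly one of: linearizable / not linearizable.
linearizable

one valid linearization: B, A, C, D, E, F, G, H, I
after step 1 (B offer(34)): queue <34>
after step 2 (A poll() → 34): queue <>
after step 3 (C offer(66)): queue <66>
after step 4 (D poll() → 66): queue <>
after step 5 (E poll() → empty): queue <>
after step 6 (F poll() → empty): queue <>
after step 7 (G poll() → empty): queue <>
after step 8 (H offer(6) (pending, included)): queue <6>
after step 9 (I offer(11)): queue <6,11>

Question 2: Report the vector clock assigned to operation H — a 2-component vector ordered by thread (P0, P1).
(1, 4)

B, invoked 2, has no incoming edges; only P0's bump applies → (1, 0)
from VC(B)=(1, 0), A (invoked 1) maxes components and bumps P1 → (1, 1)
from VC(B)=(1, 0), C (invoked 4) maxes components and bumps P0 → (2, 0)
from VC(A)=(1, 1), F (invoked 10) maxes components and bumps P1 → (1, 2)
from VC(C)=(2, 0), D (invoked 7) maxes components and bumps P0 → (3, 0)
from VC(F)=(1, 2), G (invoked 12) maxes components and bumps P1 → (1, 3)
from VC(D)=(3, 0), E (invoked 9) maxes components and bumps P0 → (4, 0)
from VC(G)=(1, 3), H (invoked 15) maxes components and bumps P1 → (1, 4)
from VC(E)=(4, 0), I (invoked 16) maxes components and bumps P0 → (5, 0)
from VC(I)=(5, 0), J (invoked 18) maxes components and bumps P0 → (6, 0)
target: VC(H) = (1, 4)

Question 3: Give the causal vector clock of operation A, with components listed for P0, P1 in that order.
(1, 1)

no predecessors for B (invoked 2): P0 increments from zero → (1, 0)
invoked at 1, A merges VC(B)=(1, 0) and bumps P1's slot → (1, 1)
invoked at 4, C merges VC(B)=(1, 0) and bumps P0's slot → (2, 0)
invoked at 10, F merges VC(A)=(1, 1) and bumps P1's slot → (1, 2)
invoked at 7, D merges VC(C)=(2, 0) and bumps P0's slot → (3, 0)
invoked at 12, G merges VC(F)=(1, 2) and bumps P1's slot → (1, 3)
invoked at 9, E merges VC(D)=(3, 0) and bumps P0's slot → (4, 0)
invoked at 15, H merges VC(G)=(1, 3) and bumps P1's slot → (1, 4)
invoked at 16, I merges VC(E)=(4, 0) and bumps P0's slot → (5, 0)
invoked at 18, J merges VC(I)=(5, 0) and bumps P0's slot → (6, 0)
target: VC(A) = (1, 1)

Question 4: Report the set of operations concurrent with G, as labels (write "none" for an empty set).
E

G spans [12,14]; an op avoiding the whole window 12..14 is ordered, any other is concurrent
A [1,5]: before
B [2,3]: before
C [4,6]: before
D [7,8]: before
E [9,13]: concurrent
F [10,11]: before
H [15,…): after
I [16,17]: after
J [18,…): after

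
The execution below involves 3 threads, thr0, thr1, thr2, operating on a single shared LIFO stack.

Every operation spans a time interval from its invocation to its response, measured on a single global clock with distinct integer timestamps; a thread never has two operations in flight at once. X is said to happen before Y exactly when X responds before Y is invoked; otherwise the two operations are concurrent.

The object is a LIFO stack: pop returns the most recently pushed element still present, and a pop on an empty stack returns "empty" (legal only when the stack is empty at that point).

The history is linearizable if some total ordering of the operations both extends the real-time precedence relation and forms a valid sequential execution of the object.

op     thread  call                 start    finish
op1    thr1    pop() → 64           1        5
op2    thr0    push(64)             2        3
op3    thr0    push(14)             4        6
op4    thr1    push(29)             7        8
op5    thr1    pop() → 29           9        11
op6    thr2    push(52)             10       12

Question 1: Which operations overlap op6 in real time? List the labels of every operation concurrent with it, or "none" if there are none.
Answer: op5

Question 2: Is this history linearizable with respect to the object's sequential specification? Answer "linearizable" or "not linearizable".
linearizable

one valid linearization: op2, op1, op3, op4, op5, op6
after step 1 (op2 push(64)): stack <64>
after step 2 (op1 pop() → 64): stack <>
after step 3 (op3 push(14)): stack <14>
after step 4 (op4 push(29)): stack <14,29>
after step 5 (op5 pop() → 29): stack <14>
after step 6 (op6 push(52)): stack <14,52>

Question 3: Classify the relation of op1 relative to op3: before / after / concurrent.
Answer: concurrent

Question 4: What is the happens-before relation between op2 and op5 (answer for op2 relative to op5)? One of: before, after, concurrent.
Answer: before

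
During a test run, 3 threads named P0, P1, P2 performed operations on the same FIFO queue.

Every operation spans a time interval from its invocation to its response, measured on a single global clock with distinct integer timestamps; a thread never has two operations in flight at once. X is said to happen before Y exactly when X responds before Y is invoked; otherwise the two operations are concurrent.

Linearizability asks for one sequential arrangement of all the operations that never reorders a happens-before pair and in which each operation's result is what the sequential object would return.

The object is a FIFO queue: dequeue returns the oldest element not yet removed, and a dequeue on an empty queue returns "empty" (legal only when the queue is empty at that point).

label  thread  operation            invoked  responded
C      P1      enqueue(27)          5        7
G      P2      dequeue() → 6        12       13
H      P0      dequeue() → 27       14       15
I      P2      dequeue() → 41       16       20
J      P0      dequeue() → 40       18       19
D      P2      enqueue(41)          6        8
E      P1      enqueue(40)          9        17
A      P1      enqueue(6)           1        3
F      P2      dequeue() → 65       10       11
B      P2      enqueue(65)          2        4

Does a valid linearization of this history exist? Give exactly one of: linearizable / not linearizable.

witness order: B, A, C, D, E, F, G, H, I, J
1. B enqueue(65), leaving queue <65>
2. A enqueue(6), leaving queue <65,6>
3. C enqueue(27), leaving queue <65,6,27>
4. D enqueue(41), leaving queue <65,6,27,41>
5. E enqueue(40), leaving queue <65,6,27,41,40>
6. F dequeue() → 65, leaving queue <6,27,41,40>
7. G dequeue() → 6, leaving queue <27,41,40>
8. H dequeue() → 27, leaving queue <41,40>
9. I dequeue() → 41, leaving queue <40>
10. J dequeue() → 40, leaving queue <>

linearizable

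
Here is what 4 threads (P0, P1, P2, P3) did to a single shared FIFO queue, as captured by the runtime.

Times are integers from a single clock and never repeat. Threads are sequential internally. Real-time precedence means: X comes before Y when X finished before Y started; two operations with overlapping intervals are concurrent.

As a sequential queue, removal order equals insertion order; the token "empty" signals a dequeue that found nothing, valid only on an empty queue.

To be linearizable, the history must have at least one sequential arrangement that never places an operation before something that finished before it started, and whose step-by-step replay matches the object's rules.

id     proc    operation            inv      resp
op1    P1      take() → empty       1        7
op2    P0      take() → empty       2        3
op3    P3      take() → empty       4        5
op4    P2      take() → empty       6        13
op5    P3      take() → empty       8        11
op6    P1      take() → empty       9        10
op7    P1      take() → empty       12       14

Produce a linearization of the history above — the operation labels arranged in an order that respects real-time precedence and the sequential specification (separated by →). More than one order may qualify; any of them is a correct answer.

after step 1 (op1 take() → empty): queue <>
after step 2 (op2 take() → empty): queue <>
after step 3 (op3 take() → empty): queue <>
after step 4 (op4 take() → empty): queue <>
after step 5 (op5 take() → empty): queue <>
after step 6 (op6 take() → empty): queue <>
after step 7 (op7 take() → empty): queue <>

op1 → op2 → op3 → op4 → op5 → op6 → op7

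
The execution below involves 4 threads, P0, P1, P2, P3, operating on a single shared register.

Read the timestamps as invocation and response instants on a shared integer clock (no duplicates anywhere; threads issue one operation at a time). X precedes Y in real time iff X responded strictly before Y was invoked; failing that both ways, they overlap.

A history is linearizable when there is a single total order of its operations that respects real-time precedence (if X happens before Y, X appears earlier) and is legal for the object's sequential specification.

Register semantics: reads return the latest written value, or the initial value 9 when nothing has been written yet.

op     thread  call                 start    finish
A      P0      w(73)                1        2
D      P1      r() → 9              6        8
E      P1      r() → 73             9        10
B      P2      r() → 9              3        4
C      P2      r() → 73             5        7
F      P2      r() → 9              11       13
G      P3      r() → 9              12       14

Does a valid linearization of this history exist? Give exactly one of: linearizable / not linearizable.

not linearizable

through event 3 a valid linearization exists; event 4 (B responding at time 4) ends that
the sole real-time-consistent order of 2 completed operations fails the register replay
one such order, A, B, breaks at step 2 where B r() → 9 is illegal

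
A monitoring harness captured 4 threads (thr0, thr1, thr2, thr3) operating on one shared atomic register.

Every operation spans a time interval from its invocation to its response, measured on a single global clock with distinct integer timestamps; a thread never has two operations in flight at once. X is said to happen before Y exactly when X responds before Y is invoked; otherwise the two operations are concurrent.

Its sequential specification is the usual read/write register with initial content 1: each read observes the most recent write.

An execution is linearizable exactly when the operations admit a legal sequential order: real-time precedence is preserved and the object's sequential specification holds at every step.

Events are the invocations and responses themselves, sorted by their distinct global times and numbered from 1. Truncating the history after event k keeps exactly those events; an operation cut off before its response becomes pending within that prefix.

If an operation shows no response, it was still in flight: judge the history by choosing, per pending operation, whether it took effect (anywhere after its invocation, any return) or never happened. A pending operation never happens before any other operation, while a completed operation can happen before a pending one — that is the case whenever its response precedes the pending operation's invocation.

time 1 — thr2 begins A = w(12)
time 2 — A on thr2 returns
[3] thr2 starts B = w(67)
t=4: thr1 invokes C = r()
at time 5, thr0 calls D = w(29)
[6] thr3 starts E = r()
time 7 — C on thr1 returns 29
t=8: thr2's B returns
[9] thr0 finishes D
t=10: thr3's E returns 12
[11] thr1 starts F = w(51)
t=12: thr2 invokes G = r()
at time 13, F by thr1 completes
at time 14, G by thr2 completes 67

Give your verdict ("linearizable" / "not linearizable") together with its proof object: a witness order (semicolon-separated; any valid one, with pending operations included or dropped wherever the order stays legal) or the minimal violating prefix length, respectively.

linearizable — witness: A; E; D; C; B; G; F

1. A w(12), leaving value 12
2. E r() → 12, leaving value 12
3. D w(29), leaving value 29
4. C r() → 29, leaving value 29
5. B w(67), leaving value 67
6. G r() → 67, leaving value 67
7. F w(51), leaving value 51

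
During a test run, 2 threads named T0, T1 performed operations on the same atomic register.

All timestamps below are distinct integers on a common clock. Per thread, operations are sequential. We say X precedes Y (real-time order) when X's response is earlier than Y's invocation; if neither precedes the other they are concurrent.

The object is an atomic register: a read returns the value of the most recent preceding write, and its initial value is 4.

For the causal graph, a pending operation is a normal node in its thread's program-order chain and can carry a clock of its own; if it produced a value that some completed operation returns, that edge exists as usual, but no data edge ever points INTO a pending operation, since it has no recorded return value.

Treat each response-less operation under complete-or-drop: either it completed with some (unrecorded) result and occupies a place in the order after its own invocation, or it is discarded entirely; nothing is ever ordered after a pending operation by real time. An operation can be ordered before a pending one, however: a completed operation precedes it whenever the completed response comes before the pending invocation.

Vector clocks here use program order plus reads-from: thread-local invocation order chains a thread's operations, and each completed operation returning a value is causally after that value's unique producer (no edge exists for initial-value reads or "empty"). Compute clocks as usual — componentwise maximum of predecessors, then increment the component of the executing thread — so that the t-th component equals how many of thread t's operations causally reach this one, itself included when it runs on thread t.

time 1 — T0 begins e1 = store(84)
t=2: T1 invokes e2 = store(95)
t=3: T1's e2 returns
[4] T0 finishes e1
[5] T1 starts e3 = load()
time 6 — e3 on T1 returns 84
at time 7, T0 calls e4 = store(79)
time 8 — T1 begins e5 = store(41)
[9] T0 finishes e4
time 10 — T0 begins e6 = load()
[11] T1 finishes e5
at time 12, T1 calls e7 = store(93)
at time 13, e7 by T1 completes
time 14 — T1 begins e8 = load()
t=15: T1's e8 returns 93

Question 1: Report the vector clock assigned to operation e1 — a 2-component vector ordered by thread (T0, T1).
(1, 0)

e2, invoked 2, has no incoming edges; only T1's bump applies → (0, 1)
e1, invoked 1, has no incoming edges; only T0's bump applies → (1, 0)
e4, invoked 7, takes VC(e1)=(1, 0) under max, adds 1 for T0 → (2, 0)
e3, invoked 5, takes VC(e1)=(1, 0), VC(e2)=(0, 1) under max, adds 1 for T1 → (1, 2)
e6, invoked 10, takes VC(e4)=(2, 0) under max, adds 1 for T0 → (3, 0)
e5, invoked 8, takes VC(e3)=(1, 2) under max, adds 1 for T1 → (1, 3)
e7, invoked 12, takes VC(e5)=(1, 3) under max, adds 1 for T1 → (1, 4)
e8, invoked 14, takes VC(e7)=(1, 4) under max, adds 1 for T1 → (1, 5)
target: VC(e1) = (1, 0)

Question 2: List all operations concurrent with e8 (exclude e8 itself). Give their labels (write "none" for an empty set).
e6

concurrent with e8 ([14,15]): every op whose interval crosses 14..15
e1 [1,4]: before
e2 [2,3]: before
e3 [5,6]: before
e4 [7,9]: before
e5 [8,11]: before
e6 [10,…): concurrent
e7 [12,13]: before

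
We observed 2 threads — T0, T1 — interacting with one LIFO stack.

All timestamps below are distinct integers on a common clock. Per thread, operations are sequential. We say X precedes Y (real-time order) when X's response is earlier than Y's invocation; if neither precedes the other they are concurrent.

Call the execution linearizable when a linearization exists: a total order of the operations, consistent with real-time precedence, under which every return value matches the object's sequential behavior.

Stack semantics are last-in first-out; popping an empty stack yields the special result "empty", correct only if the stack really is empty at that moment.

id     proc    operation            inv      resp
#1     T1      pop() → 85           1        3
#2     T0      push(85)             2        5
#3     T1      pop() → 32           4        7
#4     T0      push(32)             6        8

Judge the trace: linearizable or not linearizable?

linearizable

one valid linearization: #2, #1, #4, #3
1. #2 push(85), leaving stack <85>
2. #1 pop() → 85, leaving stack <>
3. #4 push(32), leaving stack <32>
4. #3 pop() → 32, leaving stack <>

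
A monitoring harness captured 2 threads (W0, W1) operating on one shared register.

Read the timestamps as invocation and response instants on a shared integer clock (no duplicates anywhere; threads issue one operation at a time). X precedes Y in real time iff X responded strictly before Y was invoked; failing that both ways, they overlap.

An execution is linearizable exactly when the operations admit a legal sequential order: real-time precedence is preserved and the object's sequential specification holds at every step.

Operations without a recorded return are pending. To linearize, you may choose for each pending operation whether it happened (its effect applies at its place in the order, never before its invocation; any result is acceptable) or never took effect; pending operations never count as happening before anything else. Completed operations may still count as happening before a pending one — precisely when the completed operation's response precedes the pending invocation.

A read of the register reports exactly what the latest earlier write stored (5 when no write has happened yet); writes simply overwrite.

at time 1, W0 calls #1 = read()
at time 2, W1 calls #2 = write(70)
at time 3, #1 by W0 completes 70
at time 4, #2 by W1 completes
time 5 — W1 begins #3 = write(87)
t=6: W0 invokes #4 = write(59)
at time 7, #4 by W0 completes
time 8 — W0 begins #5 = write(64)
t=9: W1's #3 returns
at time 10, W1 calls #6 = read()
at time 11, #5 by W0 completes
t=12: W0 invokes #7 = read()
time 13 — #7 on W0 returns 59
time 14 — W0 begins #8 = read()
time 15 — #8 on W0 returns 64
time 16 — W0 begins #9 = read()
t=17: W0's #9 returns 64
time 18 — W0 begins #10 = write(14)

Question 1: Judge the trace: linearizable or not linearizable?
not linearizable

events 1..12 are fine; event 13 — the response of #7 at time 13 — makes the prefix non-linearizable
no legal order exists: 6 real-time-consistent candidates over 6 completed register operations, all rejected
including or dropping the 1 pending operation (#6) in any combination fails
sample order #1, #2, #3, #4, #5, #7 (pending dropped) stalls at step 1 — #1 read() → 70 has no legal effect
sample order #1, #2, #4, #3, #5, #7 (pending dropped) stalls at step 1 — #1 read() → 70 has no legal effect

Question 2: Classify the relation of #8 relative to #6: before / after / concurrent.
concurrent

#8 spans [14,15], #6 spans [10,…)
the intervals overlap in both directions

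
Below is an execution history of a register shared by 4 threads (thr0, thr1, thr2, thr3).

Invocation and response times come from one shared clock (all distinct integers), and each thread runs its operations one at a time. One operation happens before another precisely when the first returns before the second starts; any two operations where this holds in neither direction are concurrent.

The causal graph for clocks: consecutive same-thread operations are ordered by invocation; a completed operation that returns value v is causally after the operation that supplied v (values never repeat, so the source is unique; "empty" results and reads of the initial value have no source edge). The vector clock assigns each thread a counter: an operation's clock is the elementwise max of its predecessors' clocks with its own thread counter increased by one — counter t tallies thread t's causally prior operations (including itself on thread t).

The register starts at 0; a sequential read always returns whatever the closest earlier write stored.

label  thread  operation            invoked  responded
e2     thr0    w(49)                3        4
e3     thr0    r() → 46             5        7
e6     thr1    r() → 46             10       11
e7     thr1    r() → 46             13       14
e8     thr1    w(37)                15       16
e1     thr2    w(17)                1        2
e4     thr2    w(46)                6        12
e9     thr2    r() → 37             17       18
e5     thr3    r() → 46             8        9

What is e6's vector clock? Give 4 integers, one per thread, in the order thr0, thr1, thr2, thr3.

(0, 1, 2, 0)

VC(e1, invoked at 1): no causal predecessors; +1 on thr2 → (0, 0, 1, 0)
VC(e2, invoked at 3): no causal predecessors; +1 on thr0 → (1, 0, 0, 0)
VC(e4, invoked at 6): max of VC(e1)=(0, 0, 1, 0), then +1 on thread thr2 → (0, 0, 2, 0)
VC(e5, invoked at 8): max of VC(e4)=(0, 0, 2, 0), then +1 on thread thr3 → (0, 0, 2, 1)
VC(e6, invoked at 10): max of VC(e4)=(0, 0, 2, 0), then +1 on thread thr1 → (0, 1, 2, 0)
VC(e7, invoked at 13): max of VC(e4)=(0, 0, 2, 0), VC(e6)=(0, 1, 2, 0), then +1 on thread thr1 → (0, 2, 2, 0)
VC(e3, invoked at 5): max of VC(e2)=(1, 0, 0, 0), VC(e4)=(0, 0, 2, 0), then +1 on thread thr0 → (2, 0, 2, 0)
VC(e8, invoked at 15): max of VC(e7)=(0, 2, 2, 0), then +1 on thread thr1 → (0, 3, 2, 0)
VC(e9, invoked at 17): max of VC(e4)=(0, 0, 2, 0), VC(e8)=(0, 3, 2, 0), then +1 on thread thr2 → (0, 3, 3, 0)
target: VC(e6) = (0, 1, 2, 0)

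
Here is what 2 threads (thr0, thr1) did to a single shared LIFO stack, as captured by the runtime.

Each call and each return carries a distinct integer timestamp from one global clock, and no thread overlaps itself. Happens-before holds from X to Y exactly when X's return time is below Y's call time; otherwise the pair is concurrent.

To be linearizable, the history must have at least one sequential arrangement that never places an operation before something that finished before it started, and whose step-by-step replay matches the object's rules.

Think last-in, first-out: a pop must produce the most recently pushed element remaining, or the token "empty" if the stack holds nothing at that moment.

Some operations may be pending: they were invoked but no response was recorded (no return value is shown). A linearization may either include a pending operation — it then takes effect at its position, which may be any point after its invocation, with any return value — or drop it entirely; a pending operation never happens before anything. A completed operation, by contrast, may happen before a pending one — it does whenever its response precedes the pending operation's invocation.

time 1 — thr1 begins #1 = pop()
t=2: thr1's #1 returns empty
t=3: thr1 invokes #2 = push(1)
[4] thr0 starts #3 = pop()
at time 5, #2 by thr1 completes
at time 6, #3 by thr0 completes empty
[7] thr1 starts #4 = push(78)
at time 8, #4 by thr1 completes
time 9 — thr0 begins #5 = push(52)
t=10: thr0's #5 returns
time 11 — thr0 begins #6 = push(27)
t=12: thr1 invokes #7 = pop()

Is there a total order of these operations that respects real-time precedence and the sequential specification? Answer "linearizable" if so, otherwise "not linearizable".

a witness: #1, #3, #2, #4, #5
1. #1 pop() → empty, leaving stack <>
2. #3 pop() → empty, leaving stack <>
3. #2 push(1), leaving stack <1>
4. #4 push(78), leaving stack <1,78>
5. #5 push(52), leaving stack <1,78,52>

linearizable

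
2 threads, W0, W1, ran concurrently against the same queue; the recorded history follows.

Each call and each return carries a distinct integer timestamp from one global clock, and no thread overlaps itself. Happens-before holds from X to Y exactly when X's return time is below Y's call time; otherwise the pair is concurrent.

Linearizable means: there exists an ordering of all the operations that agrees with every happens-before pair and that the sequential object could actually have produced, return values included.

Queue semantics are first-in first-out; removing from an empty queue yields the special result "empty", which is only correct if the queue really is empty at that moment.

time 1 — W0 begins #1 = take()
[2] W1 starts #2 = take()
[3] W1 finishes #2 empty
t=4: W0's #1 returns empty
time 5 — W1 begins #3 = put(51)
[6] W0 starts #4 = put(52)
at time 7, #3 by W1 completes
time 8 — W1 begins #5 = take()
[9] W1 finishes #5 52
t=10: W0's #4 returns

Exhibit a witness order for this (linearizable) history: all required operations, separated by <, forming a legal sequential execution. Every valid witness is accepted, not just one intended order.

#1 < #2 < #4 < #3 < #5

step 1: #1 take() → empty — queue <>
step 2: #2 take() → empty — queue <>
step 3: #4 put(52) — queue <52>
step 4: #3 put(51) — queue <52,51>
step 5: #5 take() → 52 — queue <51>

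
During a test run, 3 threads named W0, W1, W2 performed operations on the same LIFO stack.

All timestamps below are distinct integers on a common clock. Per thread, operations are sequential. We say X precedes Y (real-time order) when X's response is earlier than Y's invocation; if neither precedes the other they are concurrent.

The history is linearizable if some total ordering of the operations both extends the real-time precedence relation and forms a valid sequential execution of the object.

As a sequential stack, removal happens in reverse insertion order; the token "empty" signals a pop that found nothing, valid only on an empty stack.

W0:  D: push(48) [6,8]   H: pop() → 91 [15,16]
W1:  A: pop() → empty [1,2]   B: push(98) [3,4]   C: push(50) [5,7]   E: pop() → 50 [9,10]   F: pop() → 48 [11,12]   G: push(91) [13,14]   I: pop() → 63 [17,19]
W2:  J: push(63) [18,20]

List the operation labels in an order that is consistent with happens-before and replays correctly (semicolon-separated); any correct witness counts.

A; B; D; C; E; F; G; H; J; I

after step 1 (A pop() → empty): stack <>
after step 2 (B push(98)): stack <98>
after step 3 (D push(48)): stack <98,48>
after step 4 (C push(50)): stack <98,48,50>
after step 5 (E pop() → 50): stack <98,48>
after step 6 (F pop() → 48): stack <98>
after step 7 (G push(91)): stack <98,91>
after step 8 (H pop() → 91): stack <98>
after step 9 (J push(63)): stack <98,63>
after step 10 (I pop() → 63): stack <98>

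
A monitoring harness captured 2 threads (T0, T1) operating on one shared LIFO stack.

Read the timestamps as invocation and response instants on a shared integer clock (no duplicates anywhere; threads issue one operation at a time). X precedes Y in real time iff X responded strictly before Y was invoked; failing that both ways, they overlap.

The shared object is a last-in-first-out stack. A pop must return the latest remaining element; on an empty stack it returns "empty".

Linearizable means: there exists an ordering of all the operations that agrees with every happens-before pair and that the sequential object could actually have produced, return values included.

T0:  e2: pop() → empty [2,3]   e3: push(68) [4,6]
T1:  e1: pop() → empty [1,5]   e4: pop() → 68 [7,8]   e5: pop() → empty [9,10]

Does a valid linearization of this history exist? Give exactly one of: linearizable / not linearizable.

linearizable

a witness: e1, e2, e3, e4, e5
step 1: e1 pop() → empty — stack <>
step 2: e2 pop() → empty — stack <>
step 3: e3 push(68) — stack <68>
step 4: e4 pop() → 68 — stack <>
step 5: e5 pop() → empty — stack <>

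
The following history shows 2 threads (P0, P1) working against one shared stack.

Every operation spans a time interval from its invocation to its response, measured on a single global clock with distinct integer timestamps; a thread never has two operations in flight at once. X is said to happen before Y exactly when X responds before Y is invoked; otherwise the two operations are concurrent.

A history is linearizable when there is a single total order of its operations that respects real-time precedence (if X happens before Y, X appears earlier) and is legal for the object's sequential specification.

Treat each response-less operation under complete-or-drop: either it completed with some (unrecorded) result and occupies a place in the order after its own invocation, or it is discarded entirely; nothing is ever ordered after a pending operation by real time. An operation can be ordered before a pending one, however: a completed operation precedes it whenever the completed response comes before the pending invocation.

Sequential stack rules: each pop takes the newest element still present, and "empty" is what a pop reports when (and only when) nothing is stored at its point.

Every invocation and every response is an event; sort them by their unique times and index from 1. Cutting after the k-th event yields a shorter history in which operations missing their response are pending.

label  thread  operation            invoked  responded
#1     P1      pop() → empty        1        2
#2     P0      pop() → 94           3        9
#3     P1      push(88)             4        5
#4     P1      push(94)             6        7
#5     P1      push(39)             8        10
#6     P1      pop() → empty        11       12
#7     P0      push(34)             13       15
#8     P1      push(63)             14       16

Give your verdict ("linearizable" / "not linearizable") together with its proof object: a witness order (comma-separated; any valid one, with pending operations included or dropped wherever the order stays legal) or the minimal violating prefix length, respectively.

prefix check: 1..11 passes, 1..12 fails once #6's time-12 response joins
checked exhaustively: 4 real-time-consistent orders of 6 completed operations, zero legal stack replays
take #1, #2, #3, #4, #5, #6: step 2 already fails, because #2 pop() → 94 cannot occur there
take #1, #3, #2, #4, #5, #6: step 3 already fails, because #2 pop() → 94 cannot occur there

not linearizable — minimal violating prefix: 12 events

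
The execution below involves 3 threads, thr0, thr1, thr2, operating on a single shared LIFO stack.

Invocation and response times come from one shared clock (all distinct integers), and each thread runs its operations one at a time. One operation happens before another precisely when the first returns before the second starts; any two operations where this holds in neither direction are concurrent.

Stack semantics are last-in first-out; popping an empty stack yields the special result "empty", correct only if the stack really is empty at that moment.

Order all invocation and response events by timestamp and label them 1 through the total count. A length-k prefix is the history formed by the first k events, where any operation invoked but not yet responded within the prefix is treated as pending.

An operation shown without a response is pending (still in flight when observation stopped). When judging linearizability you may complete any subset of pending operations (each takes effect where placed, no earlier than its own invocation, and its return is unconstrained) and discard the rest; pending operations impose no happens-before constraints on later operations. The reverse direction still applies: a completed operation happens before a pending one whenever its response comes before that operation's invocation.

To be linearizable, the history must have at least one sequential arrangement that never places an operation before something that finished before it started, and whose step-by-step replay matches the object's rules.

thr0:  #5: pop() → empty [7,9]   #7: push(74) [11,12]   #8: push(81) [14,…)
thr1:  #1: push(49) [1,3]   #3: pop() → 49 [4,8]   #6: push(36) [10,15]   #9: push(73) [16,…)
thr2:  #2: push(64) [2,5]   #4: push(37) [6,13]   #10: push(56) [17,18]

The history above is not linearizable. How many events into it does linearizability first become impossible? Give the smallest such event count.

events 1..8 are linearizable; a witness order is #1, #2, #5, #3:
1. #1 push(49), leaving stack <49>
2. #2 push(64), leaving stack <49,64>
3. #5 pop() (pending, included), leaving stack <49>
4. #3 pop() → 49, leaving stack <>
once event 9 joins (#5's response, time 9), exhaustive search finds no witness
no completion choice of the 1 pending operation (#4) rescues it — every subset was tried
one such order, #1, #2, #3, #5 (pending dropped), breaks at step 3 where #3 pop() → 49 is illegal
one such order, #1, #2, #5, #3 (pending dropped), breaks at step 3 where #5 pop() → empty is illegal

9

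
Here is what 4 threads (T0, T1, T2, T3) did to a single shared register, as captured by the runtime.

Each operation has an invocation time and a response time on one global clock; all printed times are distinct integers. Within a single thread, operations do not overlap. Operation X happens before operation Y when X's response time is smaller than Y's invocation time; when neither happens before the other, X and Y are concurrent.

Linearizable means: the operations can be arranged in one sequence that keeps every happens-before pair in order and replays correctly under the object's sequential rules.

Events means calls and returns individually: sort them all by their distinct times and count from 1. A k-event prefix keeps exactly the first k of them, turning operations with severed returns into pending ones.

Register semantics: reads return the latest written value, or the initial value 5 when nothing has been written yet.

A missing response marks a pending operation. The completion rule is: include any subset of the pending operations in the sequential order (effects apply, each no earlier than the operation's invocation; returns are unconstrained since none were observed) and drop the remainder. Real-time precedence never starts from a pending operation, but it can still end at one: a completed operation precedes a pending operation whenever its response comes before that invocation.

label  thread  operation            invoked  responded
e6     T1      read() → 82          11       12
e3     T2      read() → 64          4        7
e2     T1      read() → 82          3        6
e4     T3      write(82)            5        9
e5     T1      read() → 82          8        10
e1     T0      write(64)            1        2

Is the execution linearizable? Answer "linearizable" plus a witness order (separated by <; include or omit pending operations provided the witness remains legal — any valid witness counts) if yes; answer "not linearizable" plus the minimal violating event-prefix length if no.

linearizable — witness: e1 < e3 < e4 < e2 < e5 < e6

1. e1 write(64), leaving value 64
2. e3 read() → 64, leaving value 64
3. e4 write(82), leaving value 82
4. e2 read() → 82, leaving value 82
5. e5 read() → 82, leaving value 82
6. e6 read() → 82, leaving value 82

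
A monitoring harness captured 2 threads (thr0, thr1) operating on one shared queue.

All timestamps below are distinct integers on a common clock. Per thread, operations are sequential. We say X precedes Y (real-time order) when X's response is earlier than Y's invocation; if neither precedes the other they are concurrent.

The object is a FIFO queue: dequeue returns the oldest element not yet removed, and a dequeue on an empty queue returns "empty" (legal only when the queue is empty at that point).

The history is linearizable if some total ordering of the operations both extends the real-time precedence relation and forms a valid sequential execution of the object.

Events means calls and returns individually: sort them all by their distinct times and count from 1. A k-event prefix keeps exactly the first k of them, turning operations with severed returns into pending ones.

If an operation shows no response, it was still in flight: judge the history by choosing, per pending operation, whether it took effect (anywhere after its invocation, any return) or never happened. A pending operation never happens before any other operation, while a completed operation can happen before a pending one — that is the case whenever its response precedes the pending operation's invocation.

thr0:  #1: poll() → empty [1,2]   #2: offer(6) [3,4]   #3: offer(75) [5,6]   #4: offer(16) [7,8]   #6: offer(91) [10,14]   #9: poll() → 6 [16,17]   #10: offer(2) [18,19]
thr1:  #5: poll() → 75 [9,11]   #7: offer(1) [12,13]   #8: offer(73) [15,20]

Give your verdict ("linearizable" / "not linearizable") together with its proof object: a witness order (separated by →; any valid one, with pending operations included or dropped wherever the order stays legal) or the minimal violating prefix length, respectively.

the violation lands at event 11, #5's response at time 11: events 1..10 linearize, events 1..11 do not
a single order respects real time; the 5 completed queue operations fail replay along it
include/drop combinations of the 1 pending operation (#6) were all tried; none helps
take #1, #2, #3, #4, #5 (pending dropped): step 5 already fails, because #5 poll() → 75 cannot occur there

not linearizable — minimal violating prefix: 11 events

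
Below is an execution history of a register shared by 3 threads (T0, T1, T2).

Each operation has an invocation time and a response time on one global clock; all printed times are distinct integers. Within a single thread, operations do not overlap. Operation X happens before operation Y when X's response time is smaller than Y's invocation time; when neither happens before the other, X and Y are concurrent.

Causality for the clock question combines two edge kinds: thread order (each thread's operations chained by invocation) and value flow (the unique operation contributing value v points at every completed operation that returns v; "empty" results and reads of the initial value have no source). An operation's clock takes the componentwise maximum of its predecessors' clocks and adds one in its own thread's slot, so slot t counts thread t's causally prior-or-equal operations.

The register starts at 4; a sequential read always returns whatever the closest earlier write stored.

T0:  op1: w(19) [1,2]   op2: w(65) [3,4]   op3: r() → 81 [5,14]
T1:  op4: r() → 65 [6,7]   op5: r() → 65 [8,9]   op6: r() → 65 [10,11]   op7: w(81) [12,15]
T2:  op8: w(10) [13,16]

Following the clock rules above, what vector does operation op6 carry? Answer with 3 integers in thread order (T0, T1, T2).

(2, 3, 0)

op8, invoked 13, has no incoming edges; only T2's bump applies → (0, 0, 1)
op1, invoked 1, has no incoming edges; only T0's bump applies → (1, 0, 0)
VC(op2, invoked at 3): max of VC(op1)=(1, 0, 0), then +1 on thread T0 → (2, 0, 0)
VC(op4, invoked at 6): max of VC(op2)=(2, 0, 0), then +1 on thread T1 → (2, 1, 0)
VC(op5, invoked at 8): max of VC(op2)=(2, 0, 0), VC(op4)=(2, 1, 0), then +1 on thread T1 → (2, 2, 0)
VC(op6, invoked at 10): max of VC(op2)=(2, 0, 0), VC(op5)=(2, 2, 0), then +1 on thread T1 → (2, 3, 0)
VC(op7, invoked at 12): max of VC(op6)=(2, 3, 0), then +1 on thread T1 → (2, 4, 0)
VC(op3, invoked at 5): max of VC(op2)=(2, 0, 0), VC(op7)=(2, 4, 0), then +1 on thread T0 → (3, 4, 0)
target: VC(op6) = (2, 3, 0)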